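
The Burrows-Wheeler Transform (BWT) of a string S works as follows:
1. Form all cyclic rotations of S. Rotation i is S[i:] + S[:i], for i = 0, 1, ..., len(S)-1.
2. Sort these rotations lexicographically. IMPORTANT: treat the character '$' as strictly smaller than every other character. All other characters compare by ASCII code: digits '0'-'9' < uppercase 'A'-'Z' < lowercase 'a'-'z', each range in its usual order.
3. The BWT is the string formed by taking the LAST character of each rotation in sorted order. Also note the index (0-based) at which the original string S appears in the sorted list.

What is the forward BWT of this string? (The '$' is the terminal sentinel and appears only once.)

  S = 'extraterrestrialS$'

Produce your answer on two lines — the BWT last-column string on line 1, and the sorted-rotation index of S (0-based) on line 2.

Answer: Slirtr$ratrteeaxse
6

Derivation:
All 18 rotations (rotation i = S[i:]+S[:i]):
  rot[0] = extraterrestrialS$
  rot[1] = xtraterrestrialS$e
  rot[2] = traterrestrialS$ex
  rot[3] = raterrestrialS$ext
  rot[4] = aterrestrialS$extr
  rot[5] = terrestrialS$extra
  rot[6] = errestrialS$extrat
  rot[7] = rrestrialS$extrate
  rot[8] = restrialS$extrater
  rot[9] = estrialS$extraterr
  rot[10] = strialS$extraterre
  rot[11] = trialS$extraterres
  rot[12] = rialS$extraterrest
  rot[13] = ialS$extraterrestr
  rot[14] = alS$extraterrestri
  rot[15] = lS$extraterrestria
  rot[16] = S$extraterrestrial
  rot[17] = $extraterrestrialS
Sorted (with $ < everything):
  sorted[0] = $extraterrestrialS  (last char: 'S')
  sorted[1] = S$extraterrestrial  (last char: 'l')
  sorted[2] = alS$extraterrestri  (last char: 'i')
  sorted[3] = aterrestrialS$extr  (last char: 'r')
  sorted[4] = errestrialS$extrat  (last char: 't')
  sorted[5] = estrialS$extraterr  (last char: 'r')
  sorted[6] = extraterrestrialS$  (last char: '$')
  sorted[7] = ialS$extraterrestr  (last char: 'r')
  sorted[8] = lS$extraterrestria  (last char: 'a')
  sorted[9] = raterrestrialS$ext  (last char: 't')
  sorted[10] = restrialS$extrater  (last char: 'r')
  sorted[11] = rialS$extraterrest  (last char: 't')
  sorted[12] = rrestrialS$extrate  (last char: 'e')
  sorted[13] = strialS$extraterre  (last char: 'e')
  sorted[14] = terrestrialS$extra  (last char: 'a')
  sorted[15] = traterrestrialS$ex  (last char: 'x')
  sorted[16] = trialS$extraterres  (last char: 's')
  sorted[17] = xtraterrestrialS$e  (last char: 'e')
Last column: Slirtr$ratrteeaxse
Original string S is at sorted index 6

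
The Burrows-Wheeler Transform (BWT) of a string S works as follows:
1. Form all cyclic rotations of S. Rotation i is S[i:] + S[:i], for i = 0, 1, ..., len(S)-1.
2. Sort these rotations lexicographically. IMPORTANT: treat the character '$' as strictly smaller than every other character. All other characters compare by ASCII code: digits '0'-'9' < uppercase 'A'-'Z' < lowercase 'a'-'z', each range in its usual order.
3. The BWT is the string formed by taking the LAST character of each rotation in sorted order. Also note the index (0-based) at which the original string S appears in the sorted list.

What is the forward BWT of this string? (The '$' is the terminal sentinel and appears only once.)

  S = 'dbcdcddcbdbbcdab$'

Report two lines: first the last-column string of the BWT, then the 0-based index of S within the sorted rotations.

Answer: bdadbdcdbbdcb$dcc
13

Derivation:
All 17 rotations (rotation i = S[i:]+S[:i]):
  rot[0] = dbcdcddcbdbbcdab$
  rot[1] = bcdcddcbdbbcdab$d
  rot[2] = cdcddcbdbbcdab$db
  rot[3] = dcddcbdbbcdab$dbc
  rot[4] = cddcbdbbcdab$dbcd
  rot[5] = ddcbdbbcdab$dbcdc
  rot[6] = dcbdbbcdab$dbcdcd
  rot[7] = cbdbbcdab$dbcdcdd
  rot[8] = bdbbcdab$dbcdcddc
  rot[9] = dbbcdab$dbcdcddcb
  rot[10] = bbcdab$dbcdcddcbd
  rot[11] = bcdab$dbcdcddcbdb
  rot[12] = cdab$dbcdcddcbdbb
  rot[13] = dab$dbcdcddcbdbbc
  rot[14] = ab$dbcdcddcbdbbcd
  rot[15] = b$dbcdcddcbdbbcda
  rot[16] = $dbcdcddcbdbbcdab
Sorted (with $ < everything):
  sorted[0] = $dbcdcddcbdbbcdab  (last char: 'b')
  sorted[1] = ab$dbcdcddcbdbbcd  (last char: 'd')
  sorted[2] = b$dbcdcddcbdbbcda  (last char: 'a')
  sorted[3] = bbcdab$dbcdcddcbd  (last char: 'd')
  sorted[4] = bcdab$dbcdcddcbdb  (last char: 'b')
  sorted[5] = bcdcddcbdbbcdab$d  (last char: 'd')
  sorted[6] = bdbbcdab$dbcdcddc  (last char: 'c')
  sorted[7] = cbdbbcdab$dbcdcdd  (last char: 'd')
  sorted[8] = cdab$dbcdcddcbdbb  (last char: 'b')
  sorted[9] = cdcddcbdbbcdab$db  (last char: 'b')
  sorted[10] = cddcbdbbcdab$dbcd  (last char: 'd')
  sorted[11] = dab$dbcdcddcbdbbc  (last char: 'c')
  sorted[12] = dbbcdab$dbcdcddcb  (last char: 'b')
  sorted[13] = dbcdcddcbdbbcdab$  (last char: '$')
  sorted[14] = dcbdbbcdab$dbcdcd  (last char: 'd')
  sorted[15] = dcddcbdbbcdab$dbc  (last char: 'c')
  sorted[16] = ddcbdbbcdab$dbcdc  (last char: 'c')
Last column: bdadbdcdbbdcb$dcc
Original string S is at sorted index 13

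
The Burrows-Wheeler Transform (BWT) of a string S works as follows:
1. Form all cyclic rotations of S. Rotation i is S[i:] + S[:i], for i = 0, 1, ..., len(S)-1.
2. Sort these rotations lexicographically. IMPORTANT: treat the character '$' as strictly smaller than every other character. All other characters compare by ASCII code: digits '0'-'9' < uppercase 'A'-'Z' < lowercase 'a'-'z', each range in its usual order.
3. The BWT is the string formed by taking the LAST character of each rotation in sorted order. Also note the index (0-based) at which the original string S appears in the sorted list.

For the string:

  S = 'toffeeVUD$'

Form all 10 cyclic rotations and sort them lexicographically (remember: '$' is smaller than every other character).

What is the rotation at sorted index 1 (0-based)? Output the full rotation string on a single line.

Answer: D$toffeeVU

Derivation:
All 10 rotations (rotation i = S[i:]+S[:i]):
  rot[0] = toffeeVUD$
  rot[1] = offeeVUD$t
  rot[2] = ffeeVUD$to
  rot[3] = feeVUD$tof
  rot[4] = eeVUD$toff
  rot[5] = eVUD$toffe
  rot[6] = VUD$toffee
  rot[7] = UD$toffeeV
  rot[8] = D$toffeeVU
  rot[9] = $toffeeVUD
Sorted (with $ < everything):
  sorted[0] = $toffeeVUD
  sorted[1] = D$toffeeVU
  sorted[2] = UD$toffeeV
  sorted[3] = VUD$toffee
  sorted[4] = eVUD$toffe
  sorted[5] = eeVUD$toff
  sorted[6] = feeVUD$tof
  sorted[7] = ffeeVUD$to
  sorted[8] = offeeVUD$t
  sorted[9] = toffeeVUD$
sorted[1] = D$toffeeVU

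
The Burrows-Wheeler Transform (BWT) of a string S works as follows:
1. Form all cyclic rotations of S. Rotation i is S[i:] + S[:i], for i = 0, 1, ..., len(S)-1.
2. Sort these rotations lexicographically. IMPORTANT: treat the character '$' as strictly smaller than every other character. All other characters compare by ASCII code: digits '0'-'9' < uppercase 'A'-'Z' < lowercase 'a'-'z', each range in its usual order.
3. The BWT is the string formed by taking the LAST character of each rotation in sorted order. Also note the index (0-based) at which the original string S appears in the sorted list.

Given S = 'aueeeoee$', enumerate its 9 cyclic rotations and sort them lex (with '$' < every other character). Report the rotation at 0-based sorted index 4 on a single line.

All 9 rotations (rotation i = S[i:]+S[:i]):
  rot[0] = aueeeoee$
  rot[1] = ueeeoee$a
  rot[2] = eeeoee$au
  rot[3] = eeoee$aue
  rot[4] = eoee$auee
  rot[5] = oee$aueee
  rot[6] = ee$aueeeo
  rot[7] = e$aueeeoe
  rot[8] = $aueeeoee
Sorted (with $ < everything):
  sorted[0] = $aueeeoee
  sorted[1] = aueeeoee$
  sorted[2] = e$aueeeoe
  sorted[3] = ee$aueeeo
  sorted[4] = eeeoee$au
  sorted[5] = eeoee$aue
  sorted[6] = eoee$auee
  sorted[7] = oee$aueee
  sorted[8] = ueeeoee$a
sorted[4] = eeeoee$au

Answer: eeeoee$au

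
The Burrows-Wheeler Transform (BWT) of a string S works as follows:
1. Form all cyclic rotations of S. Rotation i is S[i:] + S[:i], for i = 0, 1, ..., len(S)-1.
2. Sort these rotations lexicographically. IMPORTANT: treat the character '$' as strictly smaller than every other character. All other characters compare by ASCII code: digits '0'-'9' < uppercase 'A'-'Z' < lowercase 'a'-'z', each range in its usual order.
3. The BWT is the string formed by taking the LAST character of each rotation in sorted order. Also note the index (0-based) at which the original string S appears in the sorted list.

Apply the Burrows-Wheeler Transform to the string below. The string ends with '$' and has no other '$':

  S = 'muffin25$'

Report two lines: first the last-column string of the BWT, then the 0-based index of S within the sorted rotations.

Answer: 5n2uff$im
6

Derivation:
All 9 rotations (rotation i = S[i:]+S[:i]):
  rot[0] = muffin25$
  rot[1] = uffin25$m
  rot[2] = ffin25$mu
  rot[3] = fin25$muf
  rot[4] = in25$muff
  rot[5] = n25$muffi
  rot[6] = 25$muffin
  rot[7] = 5$muffin2
  rot[8] = $muffin25
Sorted (with $ < everything):
  sorted[0] = $muffin25  (last char: '5')
  sorted[1] = 25$muffin  (last char: 'n')
  sorted[2] = 5$muffin2  (last char: '2')
  sorted[3] = ffin25$mu  (last char: 'u')
  sorted[4] = fin25$muf  (last char: 'f')
  sorted[5] = in25$muff  (last char: 'f')
  sorted[6] = muffin25$  (last char: '$')
  sorted[7] = n25$muffi  (last char: 'i')
  sorted[8] = uffin25$m  (last char: 'm')
Last column: 5n2uff$im
Original string S is at sorted index 6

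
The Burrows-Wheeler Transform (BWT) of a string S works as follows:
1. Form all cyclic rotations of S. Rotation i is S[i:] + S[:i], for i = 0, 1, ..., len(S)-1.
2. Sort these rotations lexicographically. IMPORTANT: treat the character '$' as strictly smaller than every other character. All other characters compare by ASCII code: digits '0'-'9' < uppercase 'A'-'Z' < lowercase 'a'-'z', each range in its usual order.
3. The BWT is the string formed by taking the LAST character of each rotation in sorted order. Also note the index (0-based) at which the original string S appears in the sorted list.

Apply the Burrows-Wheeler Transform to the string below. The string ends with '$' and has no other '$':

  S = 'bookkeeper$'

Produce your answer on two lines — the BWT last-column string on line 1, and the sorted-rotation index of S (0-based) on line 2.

Answer: r$kepkoobee
1

Derivation:
All 11 rotations (rotation i = S[i:]+S[:i]):
  rot[0] = bookkeeper$
  rot[1] = ookkeeper$b
  rot[2] = okkeeper$bo
  rot[3] = kkeeper$boo
  rot[4] = keeper$book
  rot[5] = eeper$bookk
  rot[6] = eper$bookke
  rot[7] = per$bookkee
  rot[8] = er$bookkeep
  rot[9] = r$bookkeepe
  rot[10] = $bookkeeper
Sorted (with $ < everything):
  sorted[0] = $bookkeeper  (last char: 'r')
  sorted[1] = bookkeeper$  (last char: '$')
  sorted[2] = eeper$bookk  (last char: 'k')
  sorted[3] = eper$bookke  (last char: 'e')
  sorted[4] = er$bookkeep  (last char: 'p')
  sorted[5] = keeper$book  (last char: 'k')
  sorted[6] = kkeeper$boo  (last char: 'o')
  sorted[7] = okkeeper$bo  (last char: 'o')
  sorted[8] = ookkeeper$b  (last char: 'b')
  sorted[9] = per$bookkee  (last char: 'e')
  sorted[10] = r$bookkeepe  (last char: 'e')
Last column: r$kepkoobee
Original string S is at sorted index 1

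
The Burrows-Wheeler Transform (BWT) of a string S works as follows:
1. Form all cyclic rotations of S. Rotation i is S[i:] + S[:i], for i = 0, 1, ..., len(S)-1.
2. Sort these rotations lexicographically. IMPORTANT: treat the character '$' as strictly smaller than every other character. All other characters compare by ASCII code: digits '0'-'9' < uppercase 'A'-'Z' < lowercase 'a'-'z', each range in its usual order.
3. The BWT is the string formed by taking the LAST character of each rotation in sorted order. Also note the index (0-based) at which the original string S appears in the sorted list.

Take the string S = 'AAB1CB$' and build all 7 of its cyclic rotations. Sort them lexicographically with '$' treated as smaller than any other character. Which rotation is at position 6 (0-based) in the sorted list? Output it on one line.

All 7 rotations (rotation i = S[i:]+S[:i]):
  rot[0] = AAB1CB$
  rot[1] = AB1CB$A
  rot[2] = B1CB$AA
  rot[3] = 1CB$AAB
  rot[4] = CB$AAB1
  rot[5] = B$AAB1C
  rot[6] = $AAB1CB
Sorted (with $ < everything):
  sorted[0] = $AAB1CB
  sorted[1] = 1CB$AAB
  sorted[2] = AAB1CB$
  sorted[3] = AB1CB$A
  sorted[4] = B$AAB1C
  sorted[5] = B1CB$AA
  sorted[6] = CB$AAB1
sorted[6] = CB$AAB1

Answer: CB$AAB1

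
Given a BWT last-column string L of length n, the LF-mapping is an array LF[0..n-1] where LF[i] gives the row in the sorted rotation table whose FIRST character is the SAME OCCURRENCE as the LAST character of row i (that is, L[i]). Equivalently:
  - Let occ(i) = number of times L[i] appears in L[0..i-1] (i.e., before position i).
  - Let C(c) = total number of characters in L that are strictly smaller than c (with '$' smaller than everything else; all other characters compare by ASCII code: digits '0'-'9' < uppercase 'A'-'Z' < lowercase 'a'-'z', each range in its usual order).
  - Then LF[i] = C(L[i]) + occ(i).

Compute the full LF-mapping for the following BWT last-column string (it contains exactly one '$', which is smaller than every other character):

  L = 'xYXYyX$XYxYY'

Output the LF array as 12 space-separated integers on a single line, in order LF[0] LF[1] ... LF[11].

Answer: 9 4 1 5 11 2 0 3 6 10 7 8

Derivation:
Char counts: '$':1, 'X':3, 'Y':5, 'x':2, 'y':1
C (first-col start): C('$')=0, C('X')=1, C('Y')=4, C('x')=9, C('y')=11
L[0]='x': occ=0, LF[0]=C('x')+0=9+0=9
L[1]='Y': occ=0, LF[1]=C('Y')+0=4+0=4
L[2]='X': occ=0, LF[2]=C('X')+0=1+0=1
L[3]='Y': occ=1, LF[3]=C('Y')+1=4+1=5
L[4]='y': occ=0, LF[4]=C('y')+0=11+0=11
L[5]='X': occ=1, LF[5]=C('X')+1=1+1=2
L[6]='$': occ=0, LF[6]=C('$')+0=0+0=0
L[7]='X': occ=2, LF[7]=C('X')+2=1+2=3
L[8]='Y': occ=2, LF[8]=C('Y')+2=4+2=6
L[9]='x': occ=1, LF[9]=C('x')+1=9+1=10
L[10]='Y': occ=3, LF[10]=C('Y')+3=4+3=7
L[11]='Y': occ=4, LF[11]=C('Y')+4=4+4=8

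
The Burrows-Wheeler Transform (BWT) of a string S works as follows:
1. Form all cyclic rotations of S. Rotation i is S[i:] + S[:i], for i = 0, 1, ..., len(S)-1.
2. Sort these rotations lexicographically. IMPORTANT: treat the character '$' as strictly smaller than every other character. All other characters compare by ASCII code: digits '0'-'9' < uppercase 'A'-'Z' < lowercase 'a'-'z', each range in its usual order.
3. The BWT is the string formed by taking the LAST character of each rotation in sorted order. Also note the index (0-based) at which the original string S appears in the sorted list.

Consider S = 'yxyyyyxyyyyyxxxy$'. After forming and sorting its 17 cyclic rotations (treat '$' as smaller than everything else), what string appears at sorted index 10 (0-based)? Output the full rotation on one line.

All 17 rotations (rotation i = S[i:]+S[:i]):
  rot[0] = yxyyyyxyyyyyxxxy$
  rot[1] = xyyyyxyyyyyxxxy$y
  rot[2] = yyyyxyyyyyxxxy$yx
  rot[3] = yyyxyyyyyxxxy$yxy
  rot[4] = yyxyyyyyxxxy$yxyy
  rot[5] = yxyyyyyxxxy$yxyyy
  rot[6] = xyyyyyxxxy$yxyyyy
  rot[7] = yyyyyxxxy$yxyyyyx
  rot[8] = yyyyxxxy$yxyyyyxy
  rot[9] = yyyxxxy$yxyyyyxyy
  rot[10] = yyxxxy$yxyyyyxyyy
  rot[11] = yxxxy$yxyyyyxyyyy
  rot[12] = xxxy$yxyyyyxyyyyy
  rot[13] = xxy$yxyyyyxyyyyyx
  rot[14] = xy$yxyyyyxyyyyyxx
  rot[15] = y$yxyyyyxyyyyyxxx
  rot[16] = $yxyyyyxyyyyyxxxy
Sorted (with $ < everything):
  sorted[0] = $yxyyyyxyyyyyxxxy
  sorted[1] = xxxy$yxyyyyxyyyyy
  sorted[2] = xxy$yxyyyyxyyyyyx
  sorted[3] = xy$yxyyyyxyyyyyxx
  sorted[4] = xyyyyxyyyyyxxxy$y
  sorted[5] = xyyyyyxxxy$yxyyyy
  sorted[6] = y$yxyyyyxyyyyyxxx
  sorted[7] = yxxxy$yxyyyyxyyyy
  sorted[8] = yxyyyyxyyyyyxxxy$
  sorted[9] = yxyyyyyxxxy$yxyyy
  sorted[10] = yyxxxy$yxyyyyxyyy
  sorted[11] = yyxyyyyyxxxy$yxyy
  sorted[12] = yyyxxxy$yxyyyyxyy
  sorted[13] = yyyxyyyyyxxxy$yxy
  sorted[14] = yyyyxxxy$yxyyyyxy
  sorted[15] = yyyyxyyyyyxxxy$yx
  sorted[16] = yyyyyxxxy$yxyyyyx
sorted[10] = yyxxxy$yxyyyyxyyy

Answer: yyxxxy$yxyyyyxyyy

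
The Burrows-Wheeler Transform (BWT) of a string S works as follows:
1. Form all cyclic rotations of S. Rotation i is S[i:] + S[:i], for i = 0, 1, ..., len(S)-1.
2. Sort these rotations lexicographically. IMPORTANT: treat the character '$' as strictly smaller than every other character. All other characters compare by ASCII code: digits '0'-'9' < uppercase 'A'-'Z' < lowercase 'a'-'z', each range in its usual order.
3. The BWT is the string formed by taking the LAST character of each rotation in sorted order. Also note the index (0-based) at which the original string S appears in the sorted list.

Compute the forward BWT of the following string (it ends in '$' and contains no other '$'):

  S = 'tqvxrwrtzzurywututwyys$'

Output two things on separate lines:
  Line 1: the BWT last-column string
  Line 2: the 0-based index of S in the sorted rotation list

Answer: stwxuy$uurzwtqrytvyrwzt
6

Derivation:
All 23 rotations (rotation i = S[i:]+S[:i]):
  rot[0] = tqvxrwrtzzurywututwyys$
  rot[1] = qvxrwrtzzurywututwyys$t
  rot[2] = vxrwrtzzurywututwyys$tq
  rot[3] = xrwrtzzurywututwyys$tqv
  rot[4] = rwrtzzurywututwyys$tqvx
  rot[5] = wrtzzurywututwyys$tqvxr
  rot[6] = rtzzurywututwyys$tqvxrw
  rot[7] = tzzurywututwyys$tqvxrwr
  rot[8] = zzurywututwyys$tqvxrwrt
  rot[9] = zurywututwyys$tqvxrwrtz
  rot[10] = urywututwyys$tqvxrwrtzz
  rot[11] = rywututwyys$tqvxrwrtzzu
  rot[12] = ywututwyys$tqvxrwrtzzur
  rot[13] = wututwyys$tqvxrwrtzzury
  rot[14] = ututwyys$tqvxrwrtzzuryw
  rot[15] = tutwyys$tqvxrwrtzzurywu
  rot[16] = utwyys$tqvxrwrtzzurywut
  rot[17] = twyys$tqvxrwrtzzurywutu
  rot[18] = wyys$tqvxrwrtzzurywutut
  rot[19] = yys$tqvxrwrtzzurywututw
  rot[20] = ys$tqvxrwrtzzurywututwy
  rot[21] = s$tqvxrwrtzzurywututwyy
  rot[22] = $tqvxrwrtzzurywututwyys
Sorted (with $ < everything):
  sorted[0] = $tqvxrwrtzzurywututwyys  (last char: 's')
  sorted[1] = qvxrwrtzzurywututwyys$t  (last char: 't')
  sorted[2] = rtzzurywututwyys$tqvxrw  (last char: 'w')
  sorted[3] = rwrtzzurywututwyys$tqvx  (last char: 'x')
  sorted[4] = rywututwyys$tqvxrwrtzzu  (last char: 'u')
  sorted[5] = s$tqvxrwrtzzurywututwyy  (last char: 'y')
  sorted[6] = tqvxrwrtzzurywututwyys$  (last char: '$')
  sorted[7] = tutwyys$tqvxrwrtzzurywu  (last char: 'u')
  sorted[8] = twyys$tqvxrwrtzzurywutu  (last char: 'u')
  sorted[9] = tzzurywututwyys$tqvxrwr  (last char: 'r')
  sorted[10] = urywututwyys$tqvxrwrtzz  (last char: 'z')
  sorted[11] = ututwyys$tqvxrwrtzzuryw  (last char: 'w')
  sorted[12] = utwyys$tqvxrwrtzzurywut  (last char: 't')
  sorted[13] = vxrwrtzzurywututwyys$tq  (last char: 'q')
  sorted[14] = wrtzzurywututwyys$tqvxr  (last char: 'r')
  sorted[15] = wututwyys$tqvxrwrtzzury  (last char: 'y')
  sorted[16] = wyys$tqvxrwrtzzurywutut  (last char: 't')
  sorted[17] = xrwrtzzurywututwyys$tqv  (last char: 'v')
  sorted[18] = ys$tqvxrwrtzzurywututwy  (last char: 'y')
  sorted[19] = ywututwyys$tqvxrwrtzzur  (last char: 'r')
  sorted[20] = yys$tqvxrwrtzzurywututw  (last char: 'w')
  sorted[21] = zurywututwyys$tqvxrwrtz  (last char: 'z')
  sorted[22] = zzurywututwyys$tqvxrwrt  (last char: 't')
Last column: stwxuy$uurzwtqrytvyrwzt
Original string S is at sorted index 6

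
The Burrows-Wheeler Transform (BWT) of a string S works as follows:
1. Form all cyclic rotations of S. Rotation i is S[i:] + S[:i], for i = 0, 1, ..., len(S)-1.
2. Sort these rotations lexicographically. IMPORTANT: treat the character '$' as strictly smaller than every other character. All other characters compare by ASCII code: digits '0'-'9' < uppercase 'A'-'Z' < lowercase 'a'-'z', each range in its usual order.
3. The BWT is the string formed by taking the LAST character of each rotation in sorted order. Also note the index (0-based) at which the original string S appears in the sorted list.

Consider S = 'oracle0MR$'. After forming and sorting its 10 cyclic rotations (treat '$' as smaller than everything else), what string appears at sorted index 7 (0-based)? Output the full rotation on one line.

Answer: le0MR$orac

Derivation:
All 10 rotations (rotation i = S[i:]+S[:i]):
  rot[0] = oracle0MR$
  rot[1] = racle0MR$o
  rot[2] = acle0MR$or
  rot[3] = cle0MR$ora
  rot[4] = le0MR$orac
  rot[5] = e0MR$oracl
  rot[6] = 0MR$oracle
  rot[7] = MR$oracle0
  rot[8] = R$oracle0M
  rot[9] = $oracle0MR
Sorted (with $ < everything):
  sorted[0] = $oracle0MR
  sorted[1] = 0MR$oracle
  sorted[2] = MR$oracle0
  sorted[3] = R$oracle0M
  sorted[4] = acle0MR$or
  sorted[5] = cle0MR$ora
  sorted[6] = e0MR$oracl
  sorted[7] = le0MR$orac
  sorted[8] = oracle0MR$
  sorted[9] = racle0MR$o
sorted[7] = le0MR$orac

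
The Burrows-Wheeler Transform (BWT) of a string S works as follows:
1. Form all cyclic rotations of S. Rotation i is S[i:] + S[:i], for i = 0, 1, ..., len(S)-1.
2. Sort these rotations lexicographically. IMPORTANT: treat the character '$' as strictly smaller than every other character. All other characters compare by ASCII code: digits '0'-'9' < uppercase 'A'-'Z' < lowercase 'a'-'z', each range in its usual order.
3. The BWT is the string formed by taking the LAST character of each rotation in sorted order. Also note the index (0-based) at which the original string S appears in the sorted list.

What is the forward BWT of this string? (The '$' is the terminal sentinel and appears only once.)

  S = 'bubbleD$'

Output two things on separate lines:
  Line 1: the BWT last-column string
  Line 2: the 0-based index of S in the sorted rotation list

Answer: Deub$lbb
4

Derivation:
All 8 rotations (rotation i = S[i:]+S[:i]):
  rot[0] = bubbleD$
  rot[1] = ubbleD$b
  rot[2] = bbleD$bu
  rot[3] = bleD$bub
  rot[4] = leD$bubb
  rot[5] = eD$bubbl
  rot[6] = D$bubble
  rot[7] = $bubbleD
Sorted (with $ < everything):
  sorted[0] = $bubbleD  (last char: 'D')
  sorted[1] = D$bubble  (last char: 'e')
  sorted[2] = bbleD$bu  (last char: 'u')
  sorted[3] = bleD$bub  (last char: 'b')
  sorted[4] = bubbleD$  (last char: '$')
  sorted[5] = eD$bubbl  (last char: 'l')
  sorted[6] = leD$bubb  (last char: 'b')
  sorted[7] = ubbleD$b  (last char: 'b')
Last column: Deub$lbb
Original string S is at sorted index 4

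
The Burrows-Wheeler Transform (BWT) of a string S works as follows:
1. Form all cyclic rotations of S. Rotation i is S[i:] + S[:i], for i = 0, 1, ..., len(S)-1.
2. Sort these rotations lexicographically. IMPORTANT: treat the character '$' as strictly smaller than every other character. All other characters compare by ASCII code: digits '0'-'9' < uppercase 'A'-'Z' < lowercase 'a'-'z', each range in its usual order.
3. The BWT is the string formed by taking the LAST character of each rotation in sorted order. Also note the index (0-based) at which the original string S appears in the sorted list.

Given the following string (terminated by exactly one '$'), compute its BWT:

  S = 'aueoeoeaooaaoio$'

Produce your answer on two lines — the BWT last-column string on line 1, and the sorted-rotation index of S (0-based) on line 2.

All 16 rotations (rotation i = S[i:]+S[:i]):
  rot[0] = aueoeoeaooaaoio$
  rot[1] = ueoeoeaooaaoio$a
  rot[2] = eoeoeaooaaoio$au
  rot[3] = oeoeaooaaoio$aue
  rot[4] = eoeaooaaoio$aueo
  rot[5] = oeaooaaoio$aueoe
  rot[6] = eaooaaoio$aueoeo
  rot[7] = aooaaoio$aueoeoe
  rot[8] = ooaaoio$aueoeoea
  rot[9] = oaaoio$aueoeoeao
  rot[10] = aaoio$aueoeoeaoo
  rot[11] = aoio$aueoeoeaooa
  rot[12] = oio$aueoeoeaooaa
  rot[13] = io$aueoeoeaooaao
  rot[14] = o$aueoeoeaooaaoi
  rot[15] = $aueoeoeaooaaoio
Sorted (with $ < everything):
  sorted[0] = $aueoeoeaooaaoio  (last char: 'o')
  sorted[1] = aaoio$aueoeoeaoo  (last char: 'o')
  sorted[2] = aoio$aueoeoeaooa  (last char: 'a')
  sorted[3] = aooaaoio$aueoeoe  (last char: 'e')
  sorted[4] = aueoeoeaooaaoio$  (last char: '$')
  sorted[5] = eaooaaoio$aueoeo  (last char: 'o')
  sorted[6] = eoeaooaaoio$aueo  (last char: 'o')
  sorted[7] = eoeoeaooaaoio$au  (last char: 'u')
  sorted[8] = io$aueoeoeaooaao  (last char: 'o')
  sorted[9] = o$aueoeoeaooaaoi  (last char: 'i')
  sorted[10] = oaaoio$aueoeoeao  (last char: 'o')
  sorted[11] = oeaooaaoio$aueoe  (last char: 'e')
  sorted[12] = oeoeaooaaoio$aue  (last char: 'e')
  sorted[13] = oio$aueoeoeaooaa  (last char: 'a')
  sorted[14] = ooaaoio$aueoeoea  (last char: 'a')
  sorted[15] = ueoeoeaooaaoio$a  (last char: 'a')
Last column: ooae$oouoioeeaaa
Original string S is at sorted index 4

Answer: ooae$oouoioeeaaa
4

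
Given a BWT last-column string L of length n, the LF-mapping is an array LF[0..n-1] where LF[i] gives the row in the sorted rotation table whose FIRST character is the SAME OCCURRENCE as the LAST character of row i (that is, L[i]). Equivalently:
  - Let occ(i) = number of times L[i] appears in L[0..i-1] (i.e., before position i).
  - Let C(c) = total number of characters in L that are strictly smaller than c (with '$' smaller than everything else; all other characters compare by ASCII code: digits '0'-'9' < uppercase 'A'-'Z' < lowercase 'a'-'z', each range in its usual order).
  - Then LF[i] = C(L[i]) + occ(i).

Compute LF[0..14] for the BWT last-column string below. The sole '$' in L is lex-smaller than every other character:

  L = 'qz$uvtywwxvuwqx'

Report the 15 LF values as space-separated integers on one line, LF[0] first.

Char counts: '$':1, 'q':2, 't':1, 'u':2, 'v':2, 'w':3, 'x':2, 'y':1, 'z':1
C (first-col start): C('$')=0, C('q')=1, C('t')=3, C('u')=4, C('v')=6, C('w')=8, C('x')=11, C('y')=13, C('z')=14
L[0]='q': occ=0, LF[0]=C('q')+0=1+0=1
L[1]='z': occ=0, LF[1]=C('z')+0=14+0=14
L[2]='$': occ=0, LF[2]=C('$')+0=0+0=0
L[3]='u': occ=0, LF[3]=C('u')+0=4+0=4
L[4]='v': occ=0, LF[4]=C('v')+0=6+0=6
L[5]='t': occ=0, LF[5]=C('t')+0=3+0=3
L[6]='y': occ=0, LF[6]=C('y')+0=13+0=13
L[7]='w': occ=0, LF[7]=C('w')+0=8+0=8
L[8]='w': occ=1, LF[8]=C('w')+1=8+1=9
L[9]='x': occ=0, LF[9]=C('x')+0=11+0=11
L[10]='v': occ=1, LF[10]=C('v')+1=6+1=7
L[11]='u': occ=1, LF[11]=C('u')+1=4+1=5
L[12]='w': occ=2, LF[12]=C('w')+2=8+2=10
L[13]='q': occ=1, LF[13]=C('q')+1=1+1=2
L[14]='x': occ=1, LF[14]=C('x')+1=11+1=12

Answer: 1 14 0 4 6 3 13 8 9 11 7 5 10 2 12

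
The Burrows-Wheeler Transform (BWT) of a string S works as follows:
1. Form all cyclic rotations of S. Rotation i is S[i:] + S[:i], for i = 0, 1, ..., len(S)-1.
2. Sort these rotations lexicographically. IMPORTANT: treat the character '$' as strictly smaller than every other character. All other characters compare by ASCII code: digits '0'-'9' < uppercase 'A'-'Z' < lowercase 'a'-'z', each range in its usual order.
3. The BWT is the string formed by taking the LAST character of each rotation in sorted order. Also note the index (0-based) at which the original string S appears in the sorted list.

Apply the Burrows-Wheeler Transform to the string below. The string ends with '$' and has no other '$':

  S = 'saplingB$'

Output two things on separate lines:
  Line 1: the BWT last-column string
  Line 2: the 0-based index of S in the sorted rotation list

All 9 rotations (rotation i = S[i:]+S[:i]):
  rot[0] = saplingB$
  rot[1] = aplingB$s
  rot[2] = plingB$sa
  rot[3] = lingB$sap
  rot[4] = ingB$sapl
  rot[5] = ngB$sapli
  rot[6] = gB$saplin
  rot[7] = B$sapling
  rot[8] = $saplingB
Sorted (with $ < everything):
  sorted[0] = $saplingB  (last char: 'B')
  sorted[1] = B$sapling  (last char: 'g')
  sorted[2] = aplingB$s  (last char: 's')
  sorted[3] = gB$saplin  (last char: 'n')
  sorted[4] = ingB$sapl  (last char: 'l')
  sorted[5] = lingB$sap  (last char: 'p')
  sorted[6] = ngB$sapli  (last char: 'i')
  sorted[7] = plingB$sa  (last char: 'a')
  sorted[8] = saplingB$  (last char: '$')
Last column: Bgsnlpia$
Original string S is at sorted index 8

Answer: Bgsnlpia$
8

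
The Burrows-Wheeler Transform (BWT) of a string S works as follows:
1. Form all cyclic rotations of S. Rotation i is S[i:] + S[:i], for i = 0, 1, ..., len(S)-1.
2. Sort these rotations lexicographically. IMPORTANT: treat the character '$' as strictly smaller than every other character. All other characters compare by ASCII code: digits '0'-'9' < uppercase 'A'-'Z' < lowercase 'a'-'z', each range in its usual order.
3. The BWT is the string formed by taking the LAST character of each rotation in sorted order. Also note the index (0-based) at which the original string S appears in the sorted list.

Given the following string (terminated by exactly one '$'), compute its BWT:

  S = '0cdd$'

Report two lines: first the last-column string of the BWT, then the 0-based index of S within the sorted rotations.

Answer: d$0dc
1

Derivation:
All 5 rotations (rotation i = S[i:]+S[:i]):
  rot[0] = 0cdd$
  rot[1] = cdd$0
  rot[2] = dd$0c
  rot[3] = d$0cd
  rot[4] = $0cdd
Sorted (with $ < everything):
  sorted[0] = $0cdd  (last char: 'd')
  sorted[1] = 0cdd$  (last char: '$')
  sorted[2] = cdd$0  (last char: '0')
  sorted[3] = d$0cd  (last char: 'd')
  sorted[4] = dd$0c  (last char: 'c')
Last column: d$0dc
Original string S is at sorted index 1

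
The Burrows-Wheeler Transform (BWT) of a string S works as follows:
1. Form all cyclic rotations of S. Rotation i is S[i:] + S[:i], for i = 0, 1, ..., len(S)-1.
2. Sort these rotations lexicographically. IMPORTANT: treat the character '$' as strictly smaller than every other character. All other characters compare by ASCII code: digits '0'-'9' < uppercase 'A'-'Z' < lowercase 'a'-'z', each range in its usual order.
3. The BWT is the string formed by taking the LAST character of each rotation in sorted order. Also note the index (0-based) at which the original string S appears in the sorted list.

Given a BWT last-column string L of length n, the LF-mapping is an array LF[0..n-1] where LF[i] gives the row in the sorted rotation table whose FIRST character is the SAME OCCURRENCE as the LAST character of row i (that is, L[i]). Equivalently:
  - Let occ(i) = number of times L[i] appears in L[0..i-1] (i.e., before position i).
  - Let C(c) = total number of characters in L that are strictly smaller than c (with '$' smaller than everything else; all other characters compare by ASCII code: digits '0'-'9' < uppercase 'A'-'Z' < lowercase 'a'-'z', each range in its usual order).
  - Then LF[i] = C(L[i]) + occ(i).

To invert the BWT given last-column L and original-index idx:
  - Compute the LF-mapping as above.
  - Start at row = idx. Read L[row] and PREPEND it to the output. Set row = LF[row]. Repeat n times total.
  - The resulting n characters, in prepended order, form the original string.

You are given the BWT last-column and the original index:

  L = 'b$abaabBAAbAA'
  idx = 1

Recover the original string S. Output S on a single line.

LF mapping: 9 0 6 10 7 8 11 5 1 2 12 3 4
Walk LF starting at row 1, prepending L[row]:
  step 1: row=1, L[1]='$', prepend. Next row=LF[1]=0
  step 2: row=0, L[0]='b', prepend. Next row=LF[0]=9
  step 3: row=9, L[9]='A', prepend. Next row=LF[9]=2
  step 4: row=2, L[2]='a', prepend. Next row=LF[2]=6
  step 5: row=6, L[6]='b', prepend. Next row=LF[6]=11
  step 6: row=11, L[11]='A', prepend. Next row=LF[11]=3
  step 7: row=3, L[3]='b', prepend. Next row=LF[3]=10
  step 8: row=10, L[10]='b', prepend. Next row=LF[10]=12
  step 9: row=12, L[12]='A', prepend. Next row=LF[12]=4
  step 10: row=4, L[4]='a', prepend. Next row=LF[4]=7
  step 11: row=7, L[7]='B', prepend. Next row=LF[7]=5
  step 12: row=5, L[5]='a', prepend. Next row=LF[5]=8
  step 13: row=8, L[8]='A', prepend. Next row=LF[8]=1
Reversed output: AaBaAbbAbaAb$

Answer: AaBaAbbAbaAb$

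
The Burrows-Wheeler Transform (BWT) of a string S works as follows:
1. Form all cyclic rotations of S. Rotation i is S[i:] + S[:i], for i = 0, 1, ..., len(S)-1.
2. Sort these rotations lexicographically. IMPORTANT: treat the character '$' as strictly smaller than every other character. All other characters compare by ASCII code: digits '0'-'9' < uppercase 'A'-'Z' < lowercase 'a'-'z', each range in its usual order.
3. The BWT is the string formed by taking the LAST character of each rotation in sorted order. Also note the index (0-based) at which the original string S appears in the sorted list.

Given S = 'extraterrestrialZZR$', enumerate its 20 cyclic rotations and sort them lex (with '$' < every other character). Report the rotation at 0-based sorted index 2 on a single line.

Answer: ZR$extraterrestrialZ

Derivation:
All 20 rotations (rotation i = S[i:]+S[:i]):
  rot[0] = extraterrestrialZZR$
  rot[1] = xtraterrestrialZZR$e
  rot[2] = traterrestrialZZR$ex
  rot[3] = raterrestrialZZR$ext
  rot[4] = aterrestrialZZR$extr
  rot[5] = terrestrialZZR$extra
  rot[6] = errestrialZZR$extrat
  rot[7] = rrestrialZZR$extrate
  rot[8] = restrialZZR$extrater
  rot[9] = estrialZZR$extraterr
  rot[10] = strialZZR$extraterre
  rot[11] = trialZZR$extraterres
  rot[12] = rialZZR$extraterrest
  rot[13] = ialZZR$extraterrestr
  rot[14] = alZZR$extraterrestri
  rot[15] = lZZR$extraterrestria
  rot[16] = ZZR$extraterrestrial
  rot[17] = ZR$extraterrestrialZ
  rot[18] = R$extraterrestrialZZ
  rot[19] = $extraterrestrialZZR
Sorted (with $ < everything):
  sorted[0] = $extraterrestrialZZR
  sorted[1] = R$extraterrestrialZZ
  sorted[2] = ZR$extraterrestrialZ
  sorted[3] = ZZR$extraterrestrial
  sorted[4] = alZZR$extraterrestri
  sorted[5] = aterrestrialZZR$extr
  sorted[6] = errestrialZZR$extrat
  sorted[7] = estrialZZR$extraterr
  sorted[8] = extraterrestrialZZR$
  sorted[9] = ialZZR$extraterrestr
  sorted[10] = lZZR$extraterrestria
  sorted[11] = raterrestrialZZR$ext
  sorted[12] = restrialZZR$extrater
  sorted[13] = rialZZR$extraterrest
  sorted[14] = rrestrialZZR$extrate
  sorted[15] = strialZZR$extraterre
  sorted[16] = terrestrialZZR$extra
  sorted[17] = traterrestrialZZR$ex
  sorted[18] = trialZZR$extraterres
  sorted[19] = xtraterrestrialZZR$e
sorted[2] = ZR$extraterrestrialZ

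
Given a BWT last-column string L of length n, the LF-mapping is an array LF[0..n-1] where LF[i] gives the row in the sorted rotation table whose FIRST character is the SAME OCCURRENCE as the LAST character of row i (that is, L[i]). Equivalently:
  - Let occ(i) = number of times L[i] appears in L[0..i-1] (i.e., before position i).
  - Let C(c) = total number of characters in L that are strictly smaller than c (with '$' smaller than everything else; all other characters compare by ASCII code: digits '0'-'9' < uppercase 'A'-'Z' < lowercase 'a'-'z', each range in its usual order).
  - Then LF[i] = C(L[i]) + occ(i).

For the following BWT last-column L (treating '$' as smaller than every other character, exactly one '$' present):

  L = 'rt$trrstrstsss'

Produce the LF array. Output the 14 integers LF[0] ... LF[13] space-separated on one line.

Answer: 1 10 0 11 2 3 5 12 4 6 13 7 8 9

Derivation:
Char counts: '$':1, 'r':4, 's':5, 't':4
C (first-col start): C('$')=0, C('r')=1, C('s')=5, C('t')=10
L[0]='r': occ=0, LF[0]=C('r')+0=1+0=1
L[1]='t': occ=0, LF[1]=C('t')+0=10+0=10
L[2]='$': occ=0, LF[2]=C('$')+0=0+0=0
L[3]='t': occ=1, LF[3]=C('t')+1=10+1=11
L[4]='r': occ=1, LF[4]=C('r')+1=1+1=2
L[5]='r': occ=2, LF[5]=C('r')+2=1+2=3
L[6]='s': occ=0, LF[6]=C('s')+0=5+0=5
L[7]='t': occ=2, LF[7]=C('t')+2=10+2=12
L[8]='r': occ=3, LF[8]=C('r')+3=1+3=4
L[9]='s': occ=1, LF[9]=C('s')+1=5+1=6
L[10]='t': occ=3, LF[10]=C('t')+3=10+3=13
L[11]='s': occ=2, LF[11]=C('s')+2=5+2=7
L[12]='s': occ=3, LF[12]=C('s')+3=5+3=8
L[13]='s': occ=4, LF[13]=C('s')+4=5+4=9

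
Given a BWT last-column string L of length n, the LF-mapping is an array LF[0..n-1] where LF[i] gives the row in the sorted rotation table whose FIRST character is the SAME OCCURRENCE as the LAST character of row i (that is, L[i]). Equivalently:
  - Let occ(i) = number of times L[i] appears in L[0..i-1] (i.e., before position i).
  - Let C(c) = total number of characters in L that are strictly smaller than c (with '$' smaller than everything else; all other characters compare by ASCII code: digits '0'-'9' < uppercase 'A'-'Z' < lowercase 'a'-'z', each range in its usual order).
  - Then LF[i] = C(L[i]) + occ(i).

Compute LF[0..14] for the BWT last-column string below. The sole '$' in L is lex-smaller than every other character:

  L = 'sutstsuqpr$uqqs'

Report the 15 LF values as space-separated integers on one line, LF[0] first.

Char counts: '$':1, 'p':1, 'q':3, 'r':1, 's':4, 't':2, 'u':3
C (first-col start): C('$')=0, C('p')=1, C('q')=2, C('r')=5, C('s')=6, C('t')=10, C('u')=12
L[0]='s': occ=0, LF[0]=C('s')+0=6+0=6
L[1]='u': occ=0, LF[1]=C('u')+0=12+0=12
L[2]='t': occ=0, LF[2]=C('t')+0=10+0=10
L[3]='s': occ=1, LF[3]=C('s')+1=6+1=7
L[4]='t': occ=1, LF[4]=C('t')+1=10+1=11
L[5]='s': occ=2, LF[5]=C('s')+2=6+2=8
L[6]='u': occ=1, LF[6]=C('u')+1=12+1=13
L[7]='q': occ=0, LF[7]=C('q')+0=2+0=2
L[8]='p': occ=0, LF[8]=C('p')+0=1+0=1
L[9]='r': occ=0, LF[9]=C('r')+0=5+0=5
L[10]='$': occ=0, LF[10]=C('$')+0=0+0=0
L[11]='u': occ=2, LF[11]=C('u')+2=12+2=14
L[12]='q': occ=1, LF[12]=C('q')+1=2+1=3
L[13]='q': occ=2, LF[13]=C('q')+2=2+2=4
L[14]='s': occ=3, LF[14]=C('s')+3=6+3=9

Answer: 6 12 10 7 11 8 13 2 1 5 0 14 3 4 9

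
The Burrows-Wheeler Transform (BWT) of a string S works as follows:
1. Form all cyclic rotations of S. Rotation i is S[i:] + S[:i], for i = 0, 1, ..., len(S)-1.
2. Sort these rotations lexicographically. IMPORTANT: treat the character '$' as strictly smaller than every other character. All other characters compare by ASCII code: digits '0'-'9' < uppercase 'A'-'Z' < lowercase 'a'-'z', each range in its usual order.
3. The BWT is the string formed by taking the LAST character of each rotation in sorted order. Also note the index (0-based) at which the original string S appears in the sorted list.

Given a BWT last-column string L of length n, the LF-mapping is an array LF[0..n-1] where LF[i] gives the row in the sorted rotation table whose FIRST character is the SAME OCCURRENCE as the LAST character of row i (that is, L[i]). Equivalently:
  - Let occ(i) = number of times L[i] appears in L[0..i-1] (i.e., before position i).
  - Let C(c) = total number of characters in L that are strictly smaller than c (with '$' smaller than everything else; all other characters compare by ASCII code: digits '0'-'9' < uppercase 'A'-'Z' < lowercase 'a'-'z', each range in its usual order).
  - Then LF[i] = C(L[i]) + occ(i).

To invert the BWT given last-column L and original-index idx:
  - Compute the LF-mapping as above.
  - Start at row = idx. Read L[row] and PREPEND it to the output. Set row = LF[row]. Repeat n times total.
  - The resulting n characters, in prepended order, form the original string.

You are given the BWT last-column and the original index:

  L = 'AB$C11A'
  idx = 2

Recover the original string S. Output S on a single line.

LF mapping: 3 5 0 6 1 2 4
Walk LF starting at row 2, prepending L[row]:
  step 1: row=2, L[2]='$', prepend. Next row=LF[2]=0
  step 2: row=0, L[0]='A', prepend. Next row=LF[0]=3
  step 3: row=3, L[3]='C', prepend. Next row=LF[3]=6
  step 4: row=6, L[6]='A', prepend. Next row=LF[6]=4
  step 5: row=4, L[4]='1', prepend. Next row=LF[4]=1
  step 6: row=1, L[1]='B', prepend. Next row=LF[1]=5
  step 7: row=5, L[5]='1', prepend. Next row=LF[5]=2
Reversed output: 1B1ACA$

Answer: 1B1ACA$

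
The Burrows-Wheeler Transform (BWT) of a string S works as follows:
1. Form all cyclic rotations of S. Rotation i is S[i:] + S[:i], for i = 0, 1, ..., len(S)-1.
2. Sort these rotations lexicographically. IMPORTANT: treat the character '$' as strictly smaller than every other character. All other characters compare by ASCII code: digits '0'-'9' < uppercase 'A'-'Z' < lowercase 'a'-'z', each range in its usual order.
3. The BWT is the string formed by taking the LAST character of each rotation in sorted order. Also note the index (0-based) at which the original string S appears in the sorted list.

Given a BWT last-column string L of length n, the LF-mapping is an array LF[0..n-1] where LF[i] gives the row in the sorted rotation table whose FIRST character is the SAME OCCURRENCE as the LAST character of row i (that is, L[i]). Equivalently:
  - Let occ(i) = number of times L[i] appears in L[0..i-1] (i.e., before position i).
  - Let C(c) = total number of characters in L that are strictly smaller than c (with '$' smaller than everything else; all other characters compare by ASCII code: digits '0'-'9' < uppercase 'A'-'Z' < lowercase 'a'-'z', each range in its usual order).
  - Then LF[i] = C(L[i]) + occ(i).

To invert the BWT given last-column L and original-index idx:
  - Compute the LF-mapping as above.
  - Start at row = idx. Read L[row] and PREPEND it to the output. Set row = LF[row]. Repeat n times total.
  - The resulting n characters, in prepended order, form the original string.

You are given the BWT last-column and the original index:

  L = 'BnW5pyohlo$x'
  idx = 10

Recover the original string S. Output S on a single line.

LF mapping: 2 6 3 1 9 11 7 4 5 8 0 10
Walk LF starting at row 10, prepending L[row]:
  step 1: row=10, L[10]='$', prepend. Next row=LF[10]=0
  step 2: row=0, L[0]='B', prepend. Next row=LF[0]=2
  step 3: row=2, L[2]='W', prepend. Next row=LF[2]=3
  step 4: row=3, L[3]='5', prepend. Next row=LF[3]=1
  step 5: row=1, L[1]='n', prepend. Next row=LF[1]=6
  step 6: row=6, L[6]='o', prepend. Next row=LF[6]=7
  step 7: row=7, L[7]='h', prepend. Next row=LF[7]=4
  step 8: row=4, L[4]='p', prepend. Next row=LF[4]=9
  step 9: row=9, L[9]='o', prepend. Next row=LF[9]=8
  step 10: row=8, L[8]='l', prepend. Next row=LF[8]=5
  step 11: row=5, L[5]='y', prepend. Next row=LF[5]=11
  step 12: row=11, L[11]='x', prepend. Next row=LF[11]=10
Reversed output: xylophon5WB$

Answer: xylophon5WB$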